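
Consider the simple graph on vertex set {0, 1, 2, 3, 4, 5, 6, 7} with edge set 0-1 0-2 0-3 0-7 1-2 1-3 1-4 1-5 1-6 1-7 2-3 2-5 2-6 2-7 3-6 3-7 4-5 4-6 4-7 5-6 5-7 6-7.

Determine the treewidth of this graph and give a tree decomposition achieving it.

Each bag holds 5 vertices, so the decomposition has width 4, which upper-bounds the treewidth. On the other hand G contains the 5-clique {0, 1, 2, 3, 7}. A clique must lie in a single bag of any decomposition, so no decomposition can have width below 4. Hence tw(G) = 4 exactly.

Treewidth 4.
One optimal decomposition is:
Bags: B1 = {1, 2, 5, 6, 7}  B2 = {1, 4, 5, 6, 7}  B3 = {1, 2, 3, 6, 7}  B4 = {0, 1, 2, 3, 7}
Tree: B1–B2, B1–B3, B3–B4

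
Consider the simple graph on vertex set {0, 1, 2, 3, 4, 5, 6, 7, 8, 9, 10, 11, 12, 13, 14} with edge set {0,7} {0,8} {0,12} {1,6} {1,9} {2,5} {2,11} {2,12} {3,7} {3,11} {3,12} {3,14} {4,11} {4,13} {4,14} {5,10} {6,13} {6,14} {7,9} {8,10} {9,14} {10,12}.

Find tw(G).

3

A width-3 tree decomposition is:
Bags: B1 = {2, 5, 8, 10}  B2 = {2, 8, 10, 12}  B3 = {0, 2, 8, 12}  B4 = {0, 2, 11, 12}  B5 = {0, 3, 11, 12}  B6 = {0, 3, 7, 11}  B7 = {3, 4, 7, 11}  B8 = {3, 4, 7, 14}  B9 = {4, 7, 9, 14}  B10 = {4, 9, 13, 14}  B11 = {6, 9, 13, 14}  B12 = {1, 6, 9, 13}
Tree: B1–B2, B2–B3, B3–B4, B4–B5, B5–B6, B6–B7, B7–B8, B8–B9, B9–B10, B10–B11, B11–B12
The largest bag has 4 vertices, giving width 3; this decomposition certifies tw(G) ≤ 3. For the lower bound: the 4 vertex sets {5,8,10}, {2}, {12}, {0,3,7,11} are disjoint, each induces a connected subgraph, and every pair is joined by at least one edge of G. Contracting each set to a single vertex therefore yields K_{4} as a minor, and since treewidth is minor-monotone, tw(G) ≥ tw(K_{4}) = 3. Hence tw(G) = 3 exactly.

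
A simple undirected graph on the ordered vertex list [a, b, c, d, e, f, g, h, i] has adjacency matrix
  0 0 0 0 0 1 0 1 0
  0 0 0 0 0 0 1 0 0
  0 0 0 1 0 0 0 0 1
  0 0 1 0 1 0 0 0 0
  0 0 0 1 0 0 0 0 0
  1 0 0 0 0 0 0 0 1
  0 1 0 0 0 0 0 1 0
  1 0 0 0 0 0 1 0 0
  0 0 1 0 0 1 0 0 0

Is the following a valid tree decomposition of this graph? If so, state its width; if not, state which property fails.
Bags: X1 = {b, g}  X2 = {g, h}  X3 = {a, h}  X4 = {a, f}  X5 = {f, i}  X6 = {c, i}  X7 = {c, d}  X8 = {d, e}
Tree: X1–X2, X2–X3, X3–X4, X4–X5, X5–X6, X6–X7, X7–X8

Every vertex of G appears in some bag (union = {a, b, c, d, e, f, g, h, i}); every edge is covered by a bag; and for each vertex v the set of bags containing v is connected in the bag tree. The decomposition is therefore valid. The largest bag has 2 vertices, so the width is 1.

Yes; width 1.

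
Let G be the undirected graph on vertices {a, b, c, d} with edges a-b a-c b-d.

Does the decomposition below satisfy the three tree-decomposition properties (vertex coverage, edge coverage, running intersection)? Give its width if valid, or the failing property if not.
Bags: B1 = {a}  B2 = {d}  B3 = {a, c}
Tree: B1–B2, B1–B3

A tree decomposition must satisfy three properties: every vertex lies in some bag; for every edge, both endpoints lie together in some bag; and for every vertex, the bags containing it form a connected subtree. Here vertex b appears in no bag, so the decomposition is invalid.

No — vertex b appears in no bag.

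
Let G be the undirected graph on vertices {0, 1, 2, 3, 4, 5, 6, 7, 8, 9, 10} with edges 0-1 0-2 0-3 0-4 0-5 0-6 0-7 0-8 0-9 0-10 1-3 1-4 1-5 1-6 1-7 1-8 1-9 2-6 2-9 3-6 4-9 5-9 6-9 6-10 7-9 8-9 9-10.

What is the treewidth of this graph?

3

A width-3 tree decomposition is:
Bags: B1 = {0, 1, 6, 9}  B2 = {0, 1, 8, 9}  B3 = {0, 2, 6, 9}  B4 = {0, 1, 3, 6}  B5 = {0, 1, 5, 9}  B6 = {0, 1, 7, 9}  B7 = {0, 6, 9, 10}  B8 = {0, 1, 4, 9}
Tree: B1–B2, B1–B3, B1–B4, B1–B5, B2–B6, B1–B7, B5–B8
Every bag has size at most 4, so the width is 4 − 1 = 3 and tw(G) ≤ 3. Conversely, {0, 1, 4, 9} is a clique of size 4, and the vertices of any clique must share a bag in every tree decomposition; so some bag has ≥ 4 vertices and tw(G) ≥ 3. Hence tw(G) = 3 exactly.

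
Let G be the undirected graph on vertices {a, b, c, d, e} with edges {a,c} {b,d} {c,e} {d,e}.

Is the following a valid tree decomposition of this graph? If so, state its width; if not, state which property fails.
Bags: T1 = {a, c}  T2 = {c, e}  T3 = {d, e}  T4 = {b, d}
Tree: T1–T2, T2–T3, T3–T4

Yes; width 1.

Every vertex of G appears in some bag (union = {a, b, c, d, e}); every edge is covered by a bag; and for each vertex v the set of bags containing v is connected in the bag tree. The decomposition is therefore valid. The largest bag has 2 vertices, so the width is 1.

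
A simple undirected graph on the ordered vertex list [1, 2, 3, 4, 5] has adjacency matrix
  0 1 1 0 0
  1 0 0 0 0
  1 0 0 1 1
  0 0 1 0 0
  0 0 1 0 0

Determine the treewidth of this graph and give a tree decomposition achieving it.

The largest bag has 2 vertices, giving width 1; this decomposition certifies tw(G) ≤ 1. G has an edge, so its treewidth is at least 1. Combining the bounds, tw(G) = 1.

Treewidth 1.
Bags: B1 = {1, 3}  B2 = {3, 4}  B3 = {1, 2}  B4 = {3, 5}
Tree: B1–B2, B1–B3, B2–B4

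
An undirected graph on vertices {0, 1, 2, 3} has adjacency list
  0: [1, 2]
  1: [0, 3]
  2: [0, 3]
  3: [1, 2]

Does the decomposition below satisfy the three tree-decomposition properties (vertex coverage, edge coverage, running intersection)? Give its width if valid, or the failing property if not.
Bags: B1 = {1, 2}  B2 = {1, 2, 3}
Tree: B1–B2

No — vertex 0 appears in no bag.

A tree decomposition must satisfy three properties: every vertex lies in some bag; for every edge, both endpoints lie together in some bag; and for every vertex, the bags containing it form a connected subtree. Here vertex 0 appears in no bag, so the decomposition is invalid.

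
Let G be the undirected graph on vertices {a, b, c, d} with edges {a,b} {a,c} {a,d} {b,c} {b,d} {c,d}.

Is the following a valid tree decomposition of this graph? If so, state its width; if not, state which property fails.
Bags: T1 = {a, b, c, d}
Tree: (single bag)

Yes; width 3.

Vertex coverage: the bags together contain {a, b, c, d}, the full vertex set. Edge coverage: each edge of G has both endpoints in at least one bag. Running intersection: for every vertex, the bags containing it form a connected subtree. All three properties hold, so this is a valid tree decomposition of width max|bag| − 1 = 3, and hence tw(G) ≤ 3.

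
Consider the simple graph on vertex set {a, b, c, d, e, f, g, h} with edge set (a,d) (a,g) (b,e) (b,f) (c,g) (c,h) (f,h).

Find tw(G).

1

A width-1 tree decomposition is:
Bags: B1 = {b, e}  B2 = {b, f}  B3 = {f, h}  B4 = {c, h}  B5 = {c, g}  B6 = {a, g}  B7 = {a, d}
Tree: B1–B2, B2–B3, B3–B4, B4–B5, B5–B6, B6–B7
Each bag holds 2 vertices, so the decomposition has width 1, which upper-bounds the treewidth. G has an edge, so its treewidth is at least 1. Combining the bounds, tw(G) = 1.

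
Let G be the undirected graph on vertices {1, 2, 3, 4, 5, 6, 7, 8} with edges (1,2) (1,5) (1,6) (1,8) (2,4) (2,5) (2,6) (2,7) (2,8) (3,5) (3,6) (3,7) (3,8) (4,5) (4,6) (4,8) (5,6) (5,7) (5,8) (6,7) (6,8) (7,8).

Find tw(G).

A width-4 tree decomposition is:
Bags: B1 = {2, 4, 5, 6, 8}  B2 = {1, 2, 5, 6, 8}  B3 = {2, 5, 6, 7, 8}  B4 = {3, 5, 6, 7, 8}
Tree: B1–B2, B1–B3, B3–B4
Each bag holds 5 vertices, so the decomposition has width 4, which upper-bounds the treewidth. For the lower bound, the 5 vertices {1, 2, 5, 6, 8} are pairwise adjacent, and any tree decomposition puts a clique entirely inside one bag — forcing width ≥ 4. Therefore the treewidth is 4.

4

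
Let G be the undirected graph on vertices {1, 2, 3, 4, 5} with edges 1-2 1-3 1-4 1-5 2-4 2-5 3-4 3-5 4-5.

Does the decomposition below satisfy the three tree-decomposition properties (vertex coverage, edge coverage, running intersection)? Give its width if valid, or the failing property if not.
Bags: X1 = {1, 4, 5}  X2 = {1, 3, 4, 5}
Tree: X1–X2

No — vertex 2 appears in no bag.

A tree decomposition must satisfy three properties: every vertex lies in some bag; for every edge, both endpoints lie together in some bag; and for every vertex, the bags containing it form a connected subtree. Here vertex 2 appears in no bag, so the decomposition is invalid.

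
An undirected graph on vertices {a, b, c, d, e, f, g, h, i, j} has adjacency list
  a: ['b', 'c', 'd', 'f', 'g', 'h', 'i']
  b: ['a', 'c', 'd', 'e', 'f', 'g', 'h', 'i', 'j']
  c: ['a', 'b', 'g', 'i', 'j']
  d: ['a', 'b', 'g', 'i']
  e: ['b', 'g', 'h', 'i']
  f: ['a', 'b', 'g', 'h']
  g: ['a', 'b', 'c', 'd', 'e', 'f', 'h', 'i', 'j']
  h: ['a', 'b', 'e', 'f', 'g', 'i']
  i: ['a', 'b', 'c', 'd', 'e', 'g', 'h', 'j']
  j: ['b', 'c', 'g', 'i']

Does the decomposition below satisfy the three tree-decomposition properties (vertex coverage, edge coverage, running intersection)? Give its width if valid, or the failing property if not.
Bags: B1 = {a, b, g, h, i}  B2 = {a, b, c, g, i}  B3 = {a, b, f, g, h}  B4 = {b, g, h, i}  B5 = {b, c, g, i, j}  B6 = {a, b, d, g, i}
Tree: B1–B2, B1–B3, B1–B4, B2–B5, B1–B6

No — vertex e appears in no bag.

A tree decomposition must satisfy three properties: every vertex lies in some bag; for every edge, both endpoints lie together in some bag; and for every vertex, the bags containing it form a connected subtree. Here vertex e appears in no bag, so the decomposition is invalid.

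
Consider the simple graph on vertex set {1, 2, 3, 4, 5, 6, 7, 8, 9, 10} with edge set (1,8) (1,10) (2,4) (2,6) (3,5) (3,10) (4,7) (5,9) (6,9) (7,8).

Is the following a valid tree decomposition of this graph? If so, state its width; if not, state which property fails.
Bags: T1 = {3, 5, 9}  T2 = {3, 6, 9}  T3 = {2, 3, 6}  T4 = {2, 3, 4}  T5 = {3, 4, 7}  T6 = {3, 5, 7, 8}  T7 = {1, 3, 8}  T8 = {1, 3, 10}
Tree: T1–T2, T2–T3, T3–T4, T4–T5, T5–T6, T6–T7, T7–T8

No — bags containing vertex 5 are not connected in the tree.

A tree decomposition must satisfy three properties: every vertex lies in some bag; for every edge, both endpoints lie together in some bag; and for every vertex, the bags containing it form a connected subtree. Here bags containing vertex 5 are not connected in the tree, so the decomposition is invalid.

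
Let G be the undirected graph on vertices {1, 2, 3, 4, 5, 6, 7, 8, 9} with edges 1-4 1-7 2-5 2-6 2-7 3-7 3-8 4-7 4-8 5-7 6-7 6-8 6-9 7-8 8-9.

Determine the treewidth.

2

A width-2 tree decomposition is:
Bags: B1 = {2, 6, 7}  B2 = {6, 7, 8}  B3 = {2, 5, 7}  B4 = {4, 7, 8}  B5 = {1, 4, 7}  B6 = {3, 7, 8}  B7 = {6, 8, 9}
Tree: B1–B2, B1–B3, B2–B4, B4–B5, B2–B6, B2–B7
Each bag holds 3 vertices, so the decomposition has width 2, which upper-bounds the treewidth. Conversely, {6, 8, 9} is a clique of size 3, and the vertices of any clique must share a bag in every tree decomposition; so some bag has ≥ 3 vertices and tw(G) ≥ 2. Therefore the treewidth is 2.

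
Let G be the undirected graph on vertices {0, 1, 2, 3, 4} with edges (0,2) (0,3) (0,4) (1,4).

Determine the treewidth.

1

A width-1 tree decomposition is:
Bags: B1 = {0, 4}  B2 = {1, 4}  B3 = {0, 3}  B4 = {0, 2}
Tree: B1–B2, B1–B3, B1–B4
Each bag holds 2 vertices, so the decomposition has width 1, which upper-bounds the treewidth. Any graph with an edge has treewidth ≥ 1, and G has the edge 4–0. Therefore the treewidth is 1.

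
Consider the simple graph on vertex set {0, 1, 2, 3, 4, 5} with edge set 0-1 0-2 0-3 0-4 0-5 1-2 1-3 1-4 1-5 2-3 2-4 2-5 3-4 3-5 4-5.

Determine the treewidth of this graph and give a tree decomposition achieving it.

With just one bag of size 6, the width is 6 − 1 = 5, so tw(G) ≤ 5. For the lower bound, the 6 vertices {0, 1, 2, 3, 4, 5} are pairwise adjacent, and any tree decomposition puts a clique entirely inside one bag — forcing width ≥ 5. Combining the bounds, tw(G) = 5.

Treewidth 5.
Bags: B1 = {0, 1, 2, 3, 4, 5}
Tree: (single bag)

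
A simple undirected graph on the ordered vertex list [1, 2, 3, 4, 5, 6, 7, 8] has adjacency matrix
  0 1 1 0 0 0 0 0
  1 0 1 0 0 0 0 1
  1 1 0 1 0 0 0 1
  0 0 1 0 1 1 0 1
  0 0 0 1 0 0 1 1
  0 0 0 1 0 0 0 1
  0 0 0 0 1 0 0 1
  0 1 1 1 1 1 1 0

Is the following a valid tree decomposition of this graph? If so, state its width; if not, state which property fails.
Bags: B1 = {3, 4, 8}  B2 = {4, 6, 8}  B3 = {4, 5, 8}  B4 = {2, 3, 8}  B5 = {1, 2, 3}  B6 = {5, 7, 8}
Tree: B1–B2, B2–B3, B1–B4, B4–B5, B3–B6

Yes; width 2.

Every vertex of G appears in some bag (union = {1, 2, 3, 4, 5, 6, 7, 8}); every edge is covered by a bag; and for each vertex v the set of bags containing v is connected in the bag tree. The decomposition is therefore valid. The largest bag has 3 vertices, so the width is 2.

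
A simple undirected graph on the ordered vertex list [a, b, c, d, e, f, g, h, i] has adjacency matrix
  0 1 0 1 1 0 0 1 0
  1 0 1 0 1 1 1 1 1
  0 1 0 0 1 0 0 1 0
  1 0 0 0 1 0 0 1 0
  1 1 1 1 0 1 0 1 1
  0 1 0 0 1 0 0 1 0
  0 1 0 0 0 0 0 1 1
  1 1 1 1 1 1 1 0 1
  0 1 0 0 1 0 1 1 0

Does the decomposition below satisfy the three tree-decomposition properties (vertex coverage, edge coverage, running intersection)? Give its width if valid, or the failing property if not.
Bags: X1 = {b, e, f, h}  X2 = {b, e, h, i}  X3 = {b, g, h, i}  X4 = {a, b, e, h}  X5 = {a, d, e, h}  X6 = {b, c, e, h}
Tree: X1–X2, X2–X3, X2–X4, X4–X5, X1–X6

Checking the three conditions: (i) the bags cover all of {a, b, c, d, e, f, g, h, i}; (ii) for each edge, some bag contains both endpoints; (iii) the bags containing any fixed vertex form a subtree. All hold, so the decomposition is valid with width 4 − 1 = 3.

Yes; width 3.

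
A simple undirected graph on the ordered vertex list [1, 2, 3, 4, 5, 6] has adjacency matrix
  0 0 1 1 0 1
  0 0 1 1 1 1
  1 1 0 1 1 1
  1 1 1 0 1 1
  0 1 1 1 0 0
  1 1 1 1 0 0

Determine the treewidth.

3

A width-3 tree decomposition is:
Bags: B1 = {2, 3, 4, 6}  B2 = {1, 3, 4, 6}  B3 = {2, 3, 4, 5}
Tree: B1–B2, B1–B3
Each bag holds 4 vertices, so the decomposition has width 3, which upper-bounds the treewidth. Conversely, {1, 3, 4, 6} is a clique of size 4, and the vertices of any clique must share a bag in every tree decomposition; so some bag has ≥ 4 vertices and tw(G) ≥ 3. Therefore the treewidth is 3.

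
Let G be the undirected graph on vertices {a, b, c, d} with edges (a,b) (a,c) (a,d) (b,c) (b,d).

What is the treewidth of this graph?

2

A width-2 tree decomposition is:
Bags: B1 = {a, b, d}  B2 = {a, b, c}
Tree: B1–B2
The largest bag has 3 vertices, giving width 2; this decomposition certifies tw(G) ≤ 2. For the lower bound, the 3 vertices {a, b, d} are pairwise adjacent, and any tree decomposition puts a clique entirely inside one bag — forcing width ≥ 2. Therefore the treewidth is 2.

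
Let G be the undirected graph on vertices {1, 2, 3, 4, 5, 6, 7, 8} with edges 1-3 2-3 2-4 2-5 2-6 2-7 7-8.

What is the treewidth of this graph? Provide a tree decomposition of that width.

Every bag has size at most 2, so the width is 2 − 1 = 1 and tw(G) ≤ 1. Any graph with an edge has treewidth ≥ 1, and G has the edge 7–2. The upper and lower bounds meet at 1, so that is the treewidth.

Treewidth 1.
Bags: B1 = {2, 7}  B2 = {2, 6}  B3 = {2, 4}  B4 = {2, 3}  B5 = {7, 8}  B6 = {2, 5}  B7 = {1, 3}
Tree: B1–B2, B2–B3, B1–B4, B1–B5, B4–B6, B4–B7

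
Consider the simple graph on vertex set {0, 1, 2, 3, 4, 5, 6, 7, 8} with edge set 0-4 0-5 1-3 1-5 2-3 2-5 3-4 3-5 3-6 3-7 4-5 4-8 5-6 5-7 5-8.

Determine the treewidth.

2

A width-2 tree decomposition is:
Bags: B1 = {2, 3, 5}  B2 = {1, 3, 5}  B3 = {3, 5, 7}  B4 = {3, 4, 5}  B5 = {4, 5, 8}  B6 = {3, 5, 6}  B7 = {0, 4, 5}
Tree: B1–B2, B2–B3, B3–B4, B4–B5, B4–B6, B5–B7
Each bag holds 3 vertices, so the decomposition has width 2, which upper-bounds the treewidth. On the other hand G contains the 3-clique {0, 4, 5}. A clique must lie in a single bag of any decomposition, so no decomposition can have width below 2. Combining the bounds, tw(G) = 2.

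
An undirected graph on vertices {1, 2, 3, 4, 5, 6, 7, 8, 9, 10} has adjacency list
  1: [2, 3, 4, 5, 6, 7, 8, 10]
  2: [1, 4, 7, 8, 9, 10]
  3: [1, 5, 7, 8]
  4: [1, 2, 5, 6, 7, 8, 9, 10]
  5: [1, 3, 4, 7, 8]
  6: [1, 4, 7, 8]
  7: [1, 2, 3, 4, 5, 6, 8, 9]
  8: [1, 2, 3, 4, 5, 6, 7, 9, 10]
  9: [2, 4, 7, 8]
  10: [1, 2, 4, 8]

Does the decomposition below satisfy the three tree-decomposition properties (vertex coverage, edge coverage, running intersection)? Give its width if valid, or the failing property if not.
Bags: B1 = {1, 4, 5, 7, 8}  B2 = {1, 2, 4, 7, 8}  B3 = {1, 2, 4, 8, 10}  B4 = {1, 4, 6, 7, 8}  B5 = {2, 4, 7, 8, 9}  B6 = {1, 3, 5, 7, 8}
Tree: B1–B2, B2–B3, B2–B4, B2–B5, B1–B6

Vertex coverage: the bags together contain {1, 2, 3, 4, 5, 6, 7, 8, 9, 10}, the full vertex set. Edge coverage: each edge of G has both endpoints in at least one bag. Running intersection: for every vertex, the bags containing it form a connected subtree. All three properties hold, so this is a valid tree decomposition of width max|bag| − 1 = 4, and hence tw(G) ≤ 4.

Yes; width 4.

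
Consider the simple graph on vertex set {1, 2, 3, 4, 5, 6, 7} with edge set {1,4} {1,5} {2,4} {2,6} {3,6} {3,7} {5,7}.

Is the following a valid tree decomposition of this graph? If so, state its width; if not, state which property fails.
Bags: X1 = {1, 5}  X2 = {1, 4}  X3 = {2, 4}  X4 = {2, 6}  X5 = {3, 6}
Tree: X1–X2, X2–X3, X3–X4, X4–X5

No — vertex 7 appears in no bag.

A tree decomposition must satisfy three properties: every vertex lies in some bag; for every edge, both endpoints lie together in some bag; and for every vertex, the bags containing it form a connected subtree. Here vertex 7 appears in no bag, so the decomposition is invalid.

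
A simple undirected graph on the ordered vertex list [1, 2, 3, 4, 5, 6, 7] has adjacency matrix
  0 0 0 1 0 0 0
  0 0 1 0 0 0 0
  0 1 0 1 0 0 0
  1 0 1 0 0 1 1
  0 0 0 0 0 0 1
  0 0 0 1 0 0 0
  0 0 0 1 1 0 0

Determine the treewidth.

1

A width-1 tree decomposition is:
Bags: B1 = {3, 4}  B2 = {4, 6}  B3 = {4, 7}  B4 = {5, 7}  B5 = {2, 3}  B6 = {1, 4}
Tree: B1–B2, B2–B3, B3–B4, B1–B5, B3–B6
Every bag has size at most 2, so the width is 2 − 1 = 1 and tw(G) ≤ 1. G has an edge, so its treewidth is at least 1. Hence tw(G) = 1 exactly.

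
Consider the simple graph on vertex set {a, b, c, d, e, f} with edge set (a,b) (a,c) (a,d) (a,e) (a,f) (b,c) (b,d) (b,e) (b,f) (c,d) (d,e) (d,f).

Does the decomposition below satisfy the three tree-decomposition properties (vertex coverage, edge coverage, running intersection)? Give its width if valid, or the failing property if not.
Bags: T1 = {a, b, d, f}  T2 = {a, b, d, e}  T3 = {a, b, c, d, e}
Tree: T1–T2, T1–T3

A tree decomposition must satisfy three properties: every vertex lies in some bag; for every edge, both endpoints lie together in some bag; and for every vertex, the bags containing it form a connected subtree. Here bags containing vertex e are not connected in the tree, so the decomposition is invalid.

No — bags containing vertex e are not connected in the tree.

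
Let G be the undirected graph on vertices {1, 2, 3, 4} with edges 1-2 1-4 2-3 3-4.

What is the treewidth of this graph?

2

A width-2 tree decomposition is:
Bags: B1 = {2, 3, 4}  B2 = {1, 2, 4}
Tree: B1–B2
Every bag has size at most 3, so the width is 3 − 1 = 2 and tw(G) ≤ 2. For the lower bound, G contains the cycle 2–3–4–1–2, so G is not a forest; only forests have treewidth ≤ 1, hence tw(G) ≥ 2. The upper and lower bounds meet at 2, so that is the treewidth.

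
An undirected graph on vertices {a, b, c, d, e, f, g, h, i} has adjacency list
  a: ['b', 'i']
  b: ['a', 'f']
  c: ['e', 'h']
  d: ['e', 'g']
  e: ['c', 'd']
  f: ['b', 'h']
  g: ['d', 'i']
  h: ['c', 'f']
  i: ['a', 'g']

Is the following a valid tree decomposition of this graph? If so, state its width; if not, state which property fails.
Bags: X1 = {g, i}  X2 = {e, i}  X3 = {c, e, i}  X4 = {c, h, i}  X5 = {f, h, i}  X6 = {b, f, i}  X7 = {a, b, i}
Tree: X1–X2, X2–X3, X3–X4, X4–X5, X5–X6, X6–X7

No — vertex d appears in no bag.

A tree decomposition must satisfy three properties: every vertex lies in some bag; for every edge, both endpoints lie together in some bag; and for every vertex, the bags containing it form a connected subtree. Here vertex d appears in no bag, so the decomposition is invalid.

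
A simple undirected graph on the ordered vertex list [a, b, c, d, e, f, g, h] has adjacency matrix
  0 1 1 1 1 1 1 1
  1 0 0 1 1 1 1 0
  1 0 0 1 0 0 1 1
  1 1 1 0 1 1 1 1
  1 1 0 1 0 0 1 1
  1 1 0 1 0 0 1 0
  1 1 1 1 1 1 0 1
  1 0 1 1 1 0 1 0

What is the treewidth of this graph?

A width-4 tree decomposition is:
Bags: B1 = {a, d, e, g, h}  B2 = {a, b, d, e, g}  B3 = {a, c, d, g, h}  B4 = {a, b, d, f, g}
Tree: B1–B2, B1–B3, B2–B4
The largest bag has 5 vertices, giving width 4; this decomposition certifies tw(G) ≤ 4. On the other hand G contains the 5-clique {a, d, e, g, h}. A clique must lie in a single bag of any decomposition, so no decomposition can have width below 4. Hence tw(G) = 4 exactly.

4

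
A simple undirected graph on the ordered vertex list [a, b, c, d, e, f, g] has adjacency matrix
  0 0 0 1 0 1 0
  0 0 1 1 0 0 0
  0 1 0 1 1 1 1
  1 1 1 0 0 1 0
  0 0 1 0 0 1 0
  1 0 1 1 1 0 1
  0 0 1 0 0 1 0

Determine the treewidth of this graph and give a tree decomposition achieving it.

Treewidth 2.
Bags: B1 = {b, c, d}  B2 = {c, d, f}  B3 = {c, e, f}  B4 = {c, f, g}  B5 = {a, d, f}
Tree: B1–B2, B2–B3, B3–B4, B2–B5

Every bag has size at most 3, so the width is 3 − 1 = 2 and tw(G) ≤ 2. For the lower bound, the 3 vertices {c, d, f} are pairwise adjacent, and any tree decomposition puts a clique entirely inside one bag — forcing width ≥ 2. Hence tw(G) = 2 exactly.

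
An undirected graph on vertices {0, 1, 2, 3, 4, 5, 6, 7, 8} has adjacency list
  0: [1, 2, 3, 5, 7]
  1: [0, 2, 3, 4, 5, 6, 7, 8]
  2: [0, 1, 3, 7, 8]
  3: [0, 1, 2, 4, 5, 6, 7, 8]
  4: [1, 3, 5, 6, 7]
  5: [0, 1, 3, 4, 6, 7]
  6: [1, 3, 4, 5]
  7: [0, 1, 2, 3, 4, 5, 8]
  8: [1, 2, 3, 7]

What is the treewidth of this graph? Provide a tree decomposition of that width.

The largest bag has 5 vertices, giving width 4; this decomposition certifies tw(G) ≤ 4. For the lower bound, the 5 vertices {1, 3, 4, 5, 6} are pairwise adjacent, and any tree decomposition puts a clique entirely inside one bag — forcing width ≥ 4. Therefore the treewidth is 4.

Treewidth 4.
One optimal decomposition is:
Bags: B1 = {0, 1, 3, 5, 7}  B2 = {1, 3, 4, 5, 7}  B3 = {0, 1, 2, 3, 7}  B4 = {1, 2, 3, 7, 8}  B5 = {1, 3, 4, 5, 6}
Tree: B1–B2, B1–B3, B3–B4, B2–B5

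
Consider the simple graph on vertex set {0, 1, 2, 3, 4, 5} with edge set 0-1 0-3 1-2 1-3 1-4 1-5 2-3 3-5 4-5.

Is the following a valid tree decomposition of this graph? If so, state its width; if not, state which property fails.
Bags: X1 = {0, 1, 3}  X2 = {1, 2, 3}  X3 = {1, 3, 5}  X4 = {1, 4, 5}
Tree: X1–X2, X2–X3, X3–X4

Yes; width 2.

Checking the three conditions: (i) the bags cover all of {0, 1, 2, 3, 4, 5}; (ii) for each edge, some bag contains both endpoints; (iii) the bags containing any fixed vertex form a subtree. All hold, so the decomposition is valid with width 3 − 1 = 2.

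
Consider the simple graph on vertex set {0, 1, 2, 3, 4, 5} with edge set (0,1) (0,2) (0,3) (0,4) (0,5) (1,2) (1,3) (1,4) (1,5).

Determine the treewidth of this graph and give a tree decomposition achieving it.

Each bag holds 3 vertices, so the decomposition has width 2, which upper-bounds the treewidth. Conversely, {0, 1, 2} is a clique of size 3, and the vertices of any clique must share a bag in every tree decomposition; so some bag has ≥ 3 vertices and tw(G) ≥ 2. Combining the bounds, tw(G) = 2.

Treewidth 2.
Bags: B1 = {0, 1, 5}  B2 = {0, 1, 2}  B3 = {0, 1, 4}  B4 = {0, 1, 3}
Tree: B1–B2, B1–B3, B3–B4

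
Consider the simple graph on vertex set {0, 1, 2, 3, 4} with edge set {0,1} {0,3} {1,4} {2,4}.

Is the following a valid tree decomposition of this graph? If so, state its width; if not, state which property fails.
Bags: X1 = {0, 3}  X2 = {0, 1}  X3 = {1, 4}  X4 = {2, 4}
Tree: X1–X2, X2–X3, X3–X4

Every vertex of G appears in some bag (union = {0, 1, 2, 3, 4}); every edge is covered by a bag; and for each vertex v the set of bags containing v is connected in the bag tree. The decomposition is therefore valid. The largest bag has 2 vertices, so the width is 1.

Yes; width 1.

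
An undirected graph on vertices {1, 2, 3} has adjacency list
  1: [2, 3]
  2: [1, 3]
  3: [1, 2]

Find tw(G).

2

A width-2 tree decomposition is:
Bags: B1 = {1, 2, 3}
Tree: (single bag)
A single bag containing all 3 vertices is trivially a valid decomposition of width 2. On the other hand G contains the 3-clique {1, 2, 3}. A clique must lie in a single bag of any decomposition, so no decomposition can have width below 2. Combining the bounds, tw(G) = 2.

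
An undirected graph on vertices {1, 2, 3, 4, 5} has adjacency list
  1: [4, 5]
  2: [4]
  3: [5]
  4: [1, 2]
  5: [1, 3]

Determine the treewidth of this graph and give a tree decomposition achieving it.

Every bag has size at most 2, so the width is 2 − 1 = 1 and tw(G) ≤ 1. Any graph with an edge has treewidth ≥ 1, and G has the edge 3–5. Combining the bounds, tw(G) = 1.

Treewidth 1.
Bags: B1 = {3, 5}  B2 = {1, 5}  B3 = {1, 4}  B4 = {2, 4}
Tree: B1–B2, B2–B3, B3–B4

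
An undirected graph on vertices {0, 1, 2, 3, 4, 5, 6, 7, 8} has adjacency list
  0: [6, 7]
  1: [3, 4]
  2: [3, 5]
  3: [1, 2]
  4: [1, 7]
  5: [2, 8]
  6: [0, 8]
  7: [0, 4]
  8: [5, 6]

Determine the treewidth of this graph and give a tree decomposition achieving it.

Treewidth 2.
Bags: B1 = {2, 3, 5}  B2 = {1, 3, 5}  B3 = {1, 4, 5}  B4 = {4, 5, 7}  B5 = {0, 5, 7}  B6 = {0, 5, 6}  B7 = {5, 6, 8}
Tree: B1–B2, B2–B3, B3–B4, B4–B5, B5–B6, B6–B7

Every bag has size at most 3, so the width is 3 − 1 = 2 and tw(G) ≤ 2. For the lower bound, G contains the cycle 5–2–3–1–4–7–0–6–8–5, so G is not a forest; only forests have treewidth ≤ 1, hence tw(G) ≥ 2. Therefore the treewidth is 2.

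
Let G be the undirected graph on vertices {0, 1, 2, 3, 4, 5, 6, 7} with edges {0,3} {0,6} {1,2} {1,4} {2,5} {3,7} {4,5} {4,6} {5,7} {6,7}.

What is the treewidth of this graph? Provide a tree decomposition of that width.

Treewidth 2.
One optimal decomposition is:
Bags: B1 = {1, 2, 4}  B2 = {2, 4, 5}  B3 = {4, 5, 6}  B4 = {5, 6, 7}  B5 = {0, 6, 7}  B6 = {0, 3, 7}
Tree: B1–B2, B2–B3, B3–B4, B4–B5, B5–B6

Each bag holds 3 vertices, so the decomposition has width 2, which upper-bounds the treewidth. The edges 1–2–5–4–1 form a cycle, so G is not a tree and its treewidth is at least 2. Therefore the treewidth is 2.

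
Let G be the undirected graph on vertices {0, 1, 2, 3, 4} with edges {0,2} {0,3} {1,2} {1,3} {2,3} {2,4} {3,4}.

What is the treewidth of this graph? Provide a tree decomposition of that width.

Treewidth 2.
One optimal decomposition is:
Bags: B1 = {0, 2, 3}  B2 = {1, 2, 3}  B3 = {2, 3, 4}
Tree: B1–B2, B1–B3

Each bag holds 3 vertices, so the decomposition has width 2, which upper-bounds the treewidth. Conversely, {0, 2, 3} is a clique of size 3, and the vertices of any clique must share a bag in every tree decomposition; so some bag has ≥ 3 vertices and tw(G) ≥ 2. Combining the bounds, tw(G) = 2.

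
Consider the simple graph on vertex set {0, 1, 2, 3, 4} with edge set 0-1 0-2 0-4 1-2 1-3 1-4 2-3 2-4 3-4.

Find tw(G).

3

A width-3 tree decomposition is:
Bags: B1 = {0, 1, 2, 4}  B2 = {1, 2, 3, 4}
Tree: B1–B2
The largest bag has 4 vertices, giving width 3; this decomposition certifies tw(G) ≤ 3. Conversely, {0, 1, 2, 4} is a clique of size 4, and the vertices of any clique must share a bag in every tree decomposition; so some bag has ≥ 4 vertices and tw(G) ≥ 3. Hence tw(G) = 3 exactly.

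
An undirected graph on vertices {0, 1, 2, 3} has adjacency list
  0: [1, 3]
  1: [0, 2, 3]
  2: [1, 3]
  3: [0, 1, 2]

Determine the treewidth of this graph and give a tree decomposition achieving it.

Every bag has size at most 3, so the width is 3 − 1 = 2 and tw(G) ≤ 2. Conversely, {0, 1, 3} is a clique of size 3, and the vertices of any clique must share a bag in every tree decomposition; so some bag has ≥ 3 vertices and tw(G) ≥ 2. The upper and lower bounds meet at 2, so that is the treewidth.

Treewidth 2.
One such decomposition:
Bags: B1 = {1, 2, 3}  B2 = {0, 1, 3}
Tree: B1–B2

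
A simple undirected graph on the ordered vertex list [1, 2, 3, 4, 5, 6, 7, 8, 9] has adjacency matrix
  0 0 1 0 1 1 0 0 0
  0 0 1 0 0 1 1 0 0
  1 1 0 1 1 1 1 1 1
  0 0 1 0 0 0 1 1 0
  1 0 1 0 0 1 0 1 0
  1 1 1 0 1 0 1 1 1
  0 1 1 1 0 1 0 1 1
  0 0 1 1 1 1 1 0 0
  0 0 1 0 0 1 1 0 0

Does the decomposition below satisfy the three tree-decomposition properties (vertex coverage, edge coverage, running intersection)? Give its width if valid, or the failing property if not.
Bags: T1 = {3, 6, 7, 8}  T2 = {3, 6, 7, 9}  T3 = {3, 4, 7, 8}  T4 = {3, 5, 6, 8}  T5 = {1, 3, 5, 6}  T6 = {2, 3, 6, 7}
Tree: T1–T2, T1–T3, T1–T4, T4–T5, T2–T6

Vertex coverage: the bags together contain {1, 2, 3, 4, 5, 6, 7, 8, 9}, the full vertex set. Edge coverage: each edge of G has both endpoints in at least one bag. Running intersection: for every vertex, the bags containing it form a connected subtree. All three properties hold, so this is a valid tree decomposition of width max|bag| − 1 = 3, and hence tw(G) ≤ 3.

Yes; width 3.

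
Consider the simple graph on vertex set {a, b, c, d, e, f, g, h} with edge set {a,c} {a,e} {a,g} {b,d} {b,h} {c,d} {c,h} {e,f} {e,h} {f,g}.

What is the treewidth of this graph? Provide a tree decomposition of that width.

Treewidth 2.
One optimal decomposition is:
Bags: B1 = {a, f, g}  B2 = {a, e, f}  B3 = {a, c, e}  B4 = {c, e, h}  B5 = {c, d, h}  B6 = {b, d, h}
Tree: B1–B2, B2–B3, B3–B4, B4–B5, B5–B6

Every bag has size at most 3, so the width is 3 − 1 = 2 and tw(G) ≤ 2. For the lower bound, G contains the cycle g–f–e–a–g, so G is not a forest; only forests have treewidth ≤ 1, hence tw(G) ≥ 2. Hence tw(G) = 2 exactly.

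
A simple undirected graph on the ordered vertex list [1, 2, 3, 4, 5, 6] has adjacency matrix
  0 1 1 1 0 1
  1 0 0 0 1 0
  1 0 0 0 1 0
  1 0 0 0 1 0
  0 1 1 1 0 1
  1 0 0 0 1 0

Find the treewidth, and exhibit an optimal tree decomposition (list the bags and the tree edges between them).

Every bag has size at most 3, so the width is 3 − 1 = 2 and tw(G) ≤ 2. The edges 1–6–5–4–1 form a cycle, so G is not a tree and its treewidth is at least 2. Hence tw(G) = 2 exactly.

Treewidth 2.
One such decomposition:
Bags: B1 = {1, 5, 6}  B2 = {1, 4, 5}  B3 = {1, 3, 5}  B4 = {1, 2, 5}
Tree: B1–B2, B2–B3, B3–B4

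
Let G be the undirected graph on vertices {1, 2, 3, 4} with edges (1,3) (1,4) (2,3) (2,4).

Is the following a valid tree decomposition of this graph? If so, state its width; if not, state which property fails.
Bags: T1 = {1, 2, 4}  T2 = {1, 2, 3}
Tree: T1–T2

Vertex coverage: the bags together contain {1, 2, 3, 4}, the full vertex set. Edge coverage: each edge of G has both endpoints in at least one bag. Running intersection: for every vertex, the bags containing it form a connected subtree. All three properties hold, so this is a valid tree decomposition of width max|bag| − 1 = 2, and hence tw(G) ≤ 2.

Yes; width 2.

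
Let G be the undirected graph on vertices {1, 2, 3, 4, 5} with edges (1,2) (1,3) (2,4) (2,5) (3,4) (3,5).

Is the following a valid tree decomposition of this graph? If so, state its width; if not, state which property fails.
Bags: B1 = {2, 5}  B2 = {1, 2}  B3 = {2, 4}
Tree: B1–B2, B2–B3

No — vertex 3 appears in no bag.

A tree decomposition must satisfy three properties: every vertex lies in some bag; for every edge, both endpoints lie together in some bag; and for every vertex, the bags containing it form a connected subtree. Here vertex 3 appears in no bag, so the decomposition is invalid.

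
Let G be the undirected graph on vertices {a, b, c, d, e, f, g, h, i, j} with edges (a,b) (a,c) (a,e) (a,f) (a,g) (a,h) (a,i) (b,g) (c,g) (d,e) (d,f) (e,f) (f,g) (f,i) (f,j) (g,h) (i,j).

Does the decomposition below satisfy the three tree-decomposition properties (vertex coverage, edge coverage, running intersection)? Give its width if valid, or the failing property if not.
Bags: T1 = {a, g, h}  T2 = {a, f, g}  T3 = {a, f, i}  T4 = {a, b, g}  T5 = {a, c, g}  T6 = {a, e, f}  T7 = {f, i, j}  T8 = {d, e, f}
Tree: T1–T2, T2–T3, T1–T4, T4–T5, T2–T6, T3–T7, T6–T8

Checking the three conditions: (i) the bags cover all of {a, b, c, d, e, f, g, h, i, j}; (ii) for each edge, some bag contains both endpoints; (iii) the bags containing any fixed vertex form a subtree. All hold, so the decomposition is valid with width 3 − 1 = 2.

Yes; width 2.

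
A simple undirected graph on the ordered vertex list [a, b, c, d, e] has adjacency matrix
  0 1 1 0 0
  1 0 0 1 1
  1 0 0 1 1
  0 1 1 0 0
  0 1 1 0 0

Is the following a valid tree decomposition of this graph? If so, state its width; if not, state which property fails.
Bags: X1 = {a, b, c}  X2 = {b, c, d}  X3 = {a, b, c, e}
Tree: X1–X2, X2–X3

No — bags containing vertex a are not connected in the tree.

A tree decomposition must satisfy three properties: every vertex lies in some bag; for every edge, both endpoints lie together in some bag; and for every vertex, the bags containing it form a connected subtree. Here bags containing vertex a are not connected in the tree, so the decomposition is invalid.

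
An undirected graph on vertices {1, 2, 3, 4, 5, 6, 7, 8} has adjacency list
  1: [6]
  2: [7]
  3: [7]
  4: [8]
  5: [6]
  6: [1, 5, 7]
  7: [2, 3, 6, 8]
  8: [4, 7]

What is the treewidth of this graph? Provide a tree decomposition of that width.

Every bag has size at most 2, so the width is 2 − 1 = 1 and tw(G) ≤ 1. Any graph with an edge has treewidth ≥ 1, and G has the edge 7–8. Combining the bounds, tw(G) = 1.

Treewidth 1.
One such decomposition:
Bags: B1 = {7, 8}  B2 = {6, 7}  B3 = {2, 7}  B4 = {5, 6}  B5 = {1, 6}  B6 = {3, 7}  B7 = {4, 8}
Tree: B1–B2, B2–B3, B2–B4, B4–B5, B2–B6, B1–B7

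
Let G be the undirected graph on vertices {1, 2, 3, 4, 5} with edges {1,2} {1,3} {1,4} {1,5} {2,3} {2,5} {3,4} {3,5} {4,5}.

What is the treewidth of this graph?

3

A width-3 tree decomposition is:
Bags: B1 = {1, 2, 3, 5}  B2 = {1, 3, 4, 5}
Tree: B1–B2
The largest bag has 4 vertices, giving width 3; this decomposition certifies tw(G) ≤ 3. For the lower bound, the 4 vertices {1, 2, 3, 5} are pairwise adjacent, and any tree decomposition puts a clique entirely inside one bag — forcing width ≥ 3. Hence tw(G) = 3 exactly.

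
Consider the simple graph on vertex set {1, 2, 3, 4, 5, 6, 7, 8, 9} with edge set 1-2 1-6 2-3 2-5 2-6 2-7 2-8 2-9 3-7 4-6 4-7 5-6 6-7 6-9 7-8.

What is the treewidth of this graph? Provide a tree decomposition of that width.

Treewidth 2.
One such decomposition:
Bags: B1 = {2, 6, 7}  B2 = {2, 5, 6}  B3 = {4, 6, 7}  B4 = {1, 2, 6}  B5 = {2, 7, 8}  B6 = {2, 6, 9}  B7 = {2, 3, 7}
Tree: B1–B2, B1–B3, B2–B4, B1–B5, B1–B6, B1–B7

Every bag has size at most 3, so the width is 3 − 1 = 2 and tw(G) ≤ 2. Conversely, {2, 7, 8} is a clique of size 3, and the vertices of any clique must share a bag in every tree decomposition; so some bag has ≥ 3 vertices and tw(G) ≥ 2. Combining the bounds, tw(G) = 2.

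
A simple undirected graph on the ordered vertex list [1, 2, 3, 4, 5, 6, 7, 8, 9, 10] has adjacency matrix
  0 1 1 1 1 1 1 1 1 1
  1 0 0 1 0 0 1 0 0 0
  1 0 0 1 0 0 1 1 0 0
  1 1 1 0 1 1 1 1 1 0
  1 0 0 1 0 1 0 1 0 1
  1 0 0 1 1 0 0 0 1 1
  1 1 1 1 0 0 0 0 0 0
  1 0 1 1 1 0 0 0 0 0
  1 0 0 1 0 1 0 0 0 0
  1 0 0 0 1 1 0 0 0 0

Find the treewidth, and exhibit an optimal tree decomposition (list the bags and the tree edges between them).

The largest bag has 4 vertices, giving width 3; this decomposition certifies tw(G) ≤ 3. Conversely, {1, 5, 6, 10} is a clique of size 4, and the vertices of any clique must share a bag in every tree decomposition; so some bag has ≥ 4 vertices and tw(G) ≥ 3. Therefore the treewidth is 3.

Treewidth 3.
Bags: B1 = {1, 4, 5, 8}  B2 = {1, 3, 4, 8}  B3 = {1, 4, 5, 6}  B4 = {1, 4, 6, 9}  B5 = {1, 3, 4, 7}  B6 = {1, 5, 6, 10}  B7 = {1, 2, 4, 7}
Tree: B1–B2, B1–B3, B3–B4, B2–B5, B3–B6, B5–B7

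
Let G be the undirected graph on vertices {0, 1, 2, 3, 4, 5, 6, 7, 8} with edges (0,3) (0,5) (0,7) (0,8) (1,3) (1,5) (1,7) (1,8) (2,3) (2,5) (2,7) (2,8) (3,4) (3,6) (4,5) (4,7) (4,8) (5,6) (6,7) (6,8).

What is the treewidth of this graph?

A width-4 tree decomposition is:
Bags: B1 = {1, 3, 5, 7, 8}  B2 = {0, 3, 5, 7, 8}  B3 = {2, 3, 5, 7, 8}  B4 = {3, 5, 6, 7, 8}  B5 = {3, 4, 5, 7, 8}
Tree: B1–B2, B2–B3, B3–B4, B4–B5
The largest bag has 5 vertices, giving width 4; this decomposition certifies tw(G) ≤ 4. For the lower bound: the 5 vertex sets {1,7}, {0,5}, {2,3}, {8}, {6} are disjoint, each induces a connected subgraph, and every pair is joined by at least one edge of G. Contracting each set to a single vertex therefore yields K_{5} as a minor, and since treewidth is minor-monotone, tw(G) ≥ tw(K_{5}) = 4. Therefore the treewidth is 4.

4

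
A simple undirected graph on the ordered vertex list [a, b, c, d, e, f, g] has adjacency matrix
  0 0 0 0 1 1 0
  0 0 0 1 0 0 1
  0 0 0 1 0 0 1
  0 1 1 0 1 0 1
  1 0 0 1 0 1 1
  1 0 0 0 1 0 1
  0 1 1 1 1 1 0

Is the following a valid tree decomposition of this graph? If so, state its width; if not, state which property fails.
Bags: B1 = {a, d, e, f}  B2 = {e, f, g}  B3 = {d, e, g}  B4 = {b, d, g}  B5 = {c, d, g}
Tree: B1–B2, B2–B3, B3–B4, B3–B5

A tree decomposition must satisfy three properties: every vertex lies in some bag; for every edge, both endpoints lie together in some bag; and for every vertex, the bags containing it form a connected subtree. Here bags containing vertex d are not connected in the tree, so the decomposition is invalid.

No — bags containing vertex d are not connected in the tree.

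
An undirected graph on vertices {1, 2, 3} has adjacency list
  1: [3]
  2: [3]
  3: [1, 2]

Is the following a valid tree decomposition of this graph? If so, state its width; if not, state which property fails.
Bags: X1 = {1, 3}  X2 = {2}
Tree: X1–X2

No — edge (3,2) lies in no bag.

A tree decomposition must satisfy three properties: every vertex lies in some bag; for every edge, both endpoints lie together in some bag; and for every vertex, the bags containing it form a connected subtree. Here edge (3,2) lies in no bag, so the decomposition is invalid.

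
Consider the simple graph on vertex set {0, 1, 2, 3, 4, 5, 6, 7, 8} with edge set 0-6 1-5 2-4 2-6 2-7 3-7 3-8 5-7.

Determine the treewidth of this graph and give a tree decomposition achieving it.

Each bag holds 2 vertices, so the decomposition has width 1, which upper-bounds the treewidth. Since G has at least one edge (e.g. 2–7), it is not an edgeless graph, so tw(G) ≥ 1. The upper and lower bounds meet at 1, so that is the treewidth.

Treewidth 1.
Bags: B1 = {2, 7}  B2 = {5, 7}  B3 = {3, 7}  B4 = {2, 6}  B5 = {3, 8}  B6 = {2, 4}  B7 = {0, 6}  B8 = {1, 5}
Tree: B1–B2, B2–B3, B1–B4, B3–B5, B1–B6, B4–B7, B2–B8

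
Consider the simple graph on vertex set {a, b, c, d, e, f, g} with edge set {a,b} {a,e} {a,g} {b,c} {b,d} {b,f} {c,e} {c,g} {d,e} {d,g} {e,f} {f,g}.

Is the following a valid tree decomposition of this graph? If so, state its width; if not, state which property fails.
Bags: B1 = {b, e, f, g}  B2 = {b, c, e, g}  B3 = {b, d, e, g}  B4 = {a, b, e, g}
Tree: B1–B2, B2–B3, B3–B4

Yes; width 3.

Checking the three conditions: (i) the bags cover all of {a, b, c, d, e, f, g}; (ii) for each edge, some bag contains both endpoints; (iii) the bags containing any fixed vertex form a subtree. All hold, so the decomposition is valid with width 4 − 1 = 3.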